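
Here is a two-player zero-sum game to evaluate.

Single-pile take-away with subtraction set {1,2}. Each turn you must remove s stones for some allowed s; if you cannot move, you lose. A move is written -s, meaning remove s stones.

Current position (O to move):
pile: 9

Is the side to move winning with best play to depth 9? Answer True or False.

O winning at [9]: False

[9] O move#1: -1:-1/8*, -2:-1/7
[8] X move#2: -1:-1/7, -2:+1/6*
[6] O move#3: -1:-1/5*, -2:-1/4
[5] X move#4: -1:-1/4, -2:+1/3*
[3] O move#5: -1:-1/2*, -2:-1/1
[2] X move#6: -1:-1/1, -2:+1/0*
[0] end (terminal -1, O#7); searched 9 to 9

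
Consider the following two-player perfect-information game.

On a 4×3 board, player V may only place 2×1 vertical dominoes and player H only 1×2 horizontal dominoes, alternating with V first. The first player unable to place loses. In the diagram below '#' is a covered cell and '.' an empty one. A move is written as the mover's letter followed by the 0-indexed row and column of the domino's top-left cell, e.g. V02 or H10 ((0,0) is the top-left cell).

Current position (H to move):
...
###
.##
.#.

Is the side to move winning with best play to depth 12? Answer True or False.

H winning at [.../###/.##/.#.]: False

ply 1, H at .../###/.##/.#. | H00=-1→##./###/.##/.#.*; H01=-1→.##/###/.##/.#.
ply 2, V at ##./###/.##/.#. | V20=+1→##./###/###/##.*
ply 3: ##./###/###/##. is terminal -1 (H); from .../###/.##/.#. depth 12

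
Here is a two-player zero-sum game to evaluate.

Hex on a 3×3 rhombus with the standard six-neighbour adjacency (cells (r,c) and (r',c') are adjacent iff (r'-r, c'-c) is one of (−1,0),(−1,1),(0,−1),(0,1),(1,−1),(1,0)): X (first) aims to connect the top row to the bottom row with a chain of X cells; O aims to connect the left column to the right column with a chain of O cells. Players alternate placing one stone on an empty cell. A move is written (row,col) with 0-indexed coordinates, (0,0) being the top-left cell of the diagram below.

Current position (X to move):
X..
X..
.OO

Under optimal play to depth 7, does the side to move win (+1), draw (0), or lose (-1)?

ply 1, X at X../X../.OO | (0,1)=-1→XX./X../.OO; (0,2)=-1→X.X/X../.OO; (1,1)=-1→X../XX./.OO; (1,2)=-1→X../X.X/.OO; (2,0)=+1→X../X../XOO*
ply 2: X../X../XOO is terminal -1 (O); from X../X../.OO depth 7

value(X../X../.OO, X) = +1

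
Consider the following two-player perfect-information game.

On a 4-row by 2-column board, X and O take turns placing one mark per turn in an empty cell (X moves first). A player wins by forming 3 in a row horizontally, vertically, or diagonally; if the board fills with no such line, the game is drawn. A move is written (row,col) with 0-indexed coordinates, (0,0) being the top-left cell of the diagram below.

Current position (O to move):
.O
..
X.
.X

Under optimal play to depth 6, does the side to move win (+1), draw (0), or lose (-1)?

p1 O@[.O/../X./.X]: (0,0)[OO/../X./.X]+0* (1,0)[.O/O./X./.X]+0 (1,1)[.O/.O/X./.X]+0 (2,1)[.O/../XO/.X]+0 (3,0)[.O/../X./OX]+0
p2 X@[OO/../X./.X]: (1,0)[OO/X./X./.X]+0* (1,1)[OO/.X/X./.X]+0 (2,1)[OO/../XX/.X]+0 (3,0)[OO/../X./XX]+0
p3 O@[OO/X./X./.X]: (1,1)[OO/XO/X./.X]-1 (2,1)[OO/X./XO/.X]-1 (3,0)[OO/X./X./OX]+0*
p4 X@[OO/X./X./OX]: (1,1)[OO/XX/X./OX]+0* (2,1)[OO/X./XX/OX]+0
p5 O@[OO/XX/X./OX]: (2,1)[OO/XX/XO/OX]+0*
p6 X@[OO/XX/XO/OX] terminal +0; root [.O/../X./.X] d6

value(.O/../X./.X, O) = 0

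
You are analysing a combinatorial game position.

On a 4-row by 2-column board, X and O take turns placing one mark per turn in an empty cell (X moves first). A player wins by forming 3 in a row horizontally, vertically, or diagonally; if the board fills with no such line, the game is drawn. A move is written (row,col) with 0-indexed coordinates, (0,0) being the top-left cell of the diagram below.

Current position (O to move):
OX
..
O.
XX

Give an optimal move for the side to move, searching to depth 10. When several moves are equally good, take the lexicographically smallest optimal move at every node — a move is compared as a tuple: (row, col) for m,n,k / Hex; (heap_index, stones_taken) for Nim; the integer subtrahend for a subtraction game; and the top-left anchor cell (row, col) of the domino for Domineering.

ply 1, O at OX/../O./XX | (1,0)=+1→OX/O./O./XX*; (1,1)=+0→OX/.O/O./XX; (2,1)=+0→OX/../OO/XX
ply 2: OX/O./O./XX is terminal -1 (X); from OX/../O./XX depth 10

O's best at [OX/../O./XX]: (1,0)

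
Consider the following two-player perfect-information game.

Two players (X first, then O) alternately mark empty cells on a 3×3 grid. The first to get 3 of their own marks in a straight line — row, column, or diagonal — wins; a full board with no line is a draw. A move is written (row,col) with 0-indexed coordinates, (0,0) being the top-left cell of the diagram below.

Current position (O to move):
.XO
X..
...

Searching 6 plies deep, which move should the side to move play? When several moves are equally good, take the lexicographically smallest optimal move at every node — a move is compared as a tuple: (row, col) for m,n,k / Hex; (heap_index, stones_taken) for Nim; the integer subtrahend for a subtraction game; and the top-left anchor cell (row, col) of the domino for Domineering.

O's best at [.XO/X../...]: (2,2)

p1 O@[.XO/X../...]: (0,0)[OXO/X../...]-1 (1,1)[.XO/XO./...]+0 (1,2)[.XO/X.O/...]-1 (2,0)[.XO/X../O..]-1 (2,1)[.XO/X../.O.]+0 (2,2)[.XO/X../..O]+1*
p2 X@[.XO/X../..O]: (0,0)[XXO/X../..O]-1* (1,1)[.XO/XX./..O]-1 (1,2)[.XO/X.X/..O]-1 (2,0)[.XO/X../X.O]-1 (2,1)[.XO/X../.XO]-1
p3 O@[XXO/X../..O]: (1,1)[XXO/XO./..O]-1 (1,2)[XXO/X.O/..O]+1* (2,0)[XXO/X../O.O]+1 (2,1)[XXO/X../.OO]-1
p4 X@[XXO/X.O/..O] terminal -1; root [.XO/X../...] d6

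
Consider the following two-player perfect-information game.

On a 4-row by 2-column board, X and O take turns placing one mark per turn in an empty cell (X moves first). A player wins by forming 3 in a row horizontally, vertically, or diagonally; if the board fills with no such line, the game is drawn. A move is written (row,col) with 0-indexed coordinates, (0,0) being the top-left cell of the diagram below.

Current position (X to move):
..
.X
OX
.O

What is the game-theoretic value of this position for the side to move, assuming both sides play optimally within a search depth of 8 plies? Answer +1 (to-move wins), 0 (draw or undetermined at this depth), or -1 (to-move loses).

value(../.X/OX/.O, X) = +1

p1 X@[../.X/OX/.O]: (0,0)[X./.X/OX/.O]+0 (0,1)[.X/.X/OX/.O]+1* (1,0)[../XX/OX/.O]+0 (3,0)[../.X/OX/XO]+0
p2 O@[.X/.X/OX/.O] terminal -1; root [../.X/OX/.O] d8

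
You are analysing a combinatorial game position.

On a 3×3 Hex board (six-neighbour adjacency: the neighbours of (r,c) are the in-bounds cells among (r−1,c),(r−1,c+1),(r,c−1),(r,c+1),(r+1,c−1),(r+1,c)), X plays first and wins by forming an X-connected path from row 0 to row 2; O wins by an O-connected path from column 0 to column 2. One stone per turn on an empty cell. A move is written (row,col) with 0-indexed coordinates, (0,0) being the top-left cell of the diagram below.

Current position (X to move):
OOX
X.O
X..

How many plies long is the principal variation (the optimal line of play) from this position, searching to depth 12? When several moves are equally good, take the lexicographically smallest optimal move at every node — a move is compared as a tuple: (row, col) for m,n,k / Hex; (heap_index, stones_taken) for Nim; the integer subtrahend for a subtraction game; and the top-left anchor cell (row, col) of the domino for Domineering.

PV length from [OOX/X.O/X..]: 1 ply

ply 1, X at OOX/X.O/X.. | (1,1)=+1→OOX/XXO/X..*; (2,1)=-1→OOX/X.O/XX.; (2,2)=-1→OOX/X.O/X.X
ply 2: OOX/XXO/X.. is terminal -1 (O); from OOX/X.O/X.. depth 12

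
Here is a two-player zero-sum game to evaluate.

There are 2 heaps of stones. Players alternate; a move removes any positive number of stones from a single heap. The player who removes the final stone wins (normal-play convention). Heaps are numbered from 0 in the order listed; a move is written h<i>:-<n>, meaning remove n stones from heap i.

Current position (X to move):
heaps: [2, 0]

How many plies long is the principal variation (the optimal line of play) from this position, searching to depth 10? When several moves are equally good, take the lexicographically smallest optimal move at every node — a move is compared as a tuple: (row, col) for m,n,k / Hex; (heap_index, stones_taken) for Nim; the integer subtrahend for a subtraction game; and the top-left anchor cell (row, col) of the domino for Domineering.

[(2,0)] X move#1: h0:-1:-1/(1,0), h0:-2:+1/(0,0)*
[(0,0)] end (terminal -1, O#2); searched (2,0) to 10

PV length from [(2,0)]: 1 ply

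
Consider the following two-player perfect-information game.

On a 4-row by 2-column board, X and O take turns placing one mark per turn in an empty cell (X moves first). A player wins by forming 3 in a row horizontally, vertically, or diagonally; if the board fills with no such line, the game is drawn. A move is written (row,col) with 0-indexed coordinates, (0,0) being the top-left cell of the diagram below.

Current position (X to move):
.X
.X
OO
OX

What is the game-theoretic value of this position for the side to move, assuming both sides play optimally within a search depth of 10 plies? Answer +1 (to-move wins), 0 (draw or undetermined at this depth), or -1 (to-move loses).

value(.X/.X/OO/OX, X) = 0

ply 1, X at .X/.X/OO/OX | (0,0)=-1→XX/.X/OO/OX; (1,0)=+0→.X/XX/OO/OX*
ply 2, O at .X/XX/OO/OX | (0,0)=+0→OX/XX/OO/OX*
ply 3: OX/XX/OO/OX is terminal +0 (X); from .X/.X/OO/OX depth 10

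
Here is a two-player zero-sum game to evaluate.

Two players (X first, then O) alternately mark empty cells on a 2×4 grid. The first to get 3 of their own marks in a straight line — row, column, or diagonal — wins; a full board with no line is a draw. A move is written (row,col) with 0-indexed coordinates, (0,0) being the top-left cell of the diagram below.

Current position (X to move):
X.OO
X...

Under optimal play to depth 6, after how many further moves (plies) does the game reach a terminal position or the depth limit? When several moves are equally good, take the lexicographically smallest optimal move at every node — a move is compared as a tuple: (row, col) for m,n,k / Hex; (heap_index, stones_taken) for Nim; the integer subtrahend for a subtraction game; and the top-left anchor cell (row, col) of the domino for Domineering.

ply 1, X at X.OO/X... | (0,1)=+0→XXOO/X...*; (1,1)=-1→X.OO/XX..; (1,2)=-1→X.OO/X.X.; (1,3)=-1→X.OO/X..X
ply 2, O at XXOO/X... | (1,1)=+0→XXOO/XO..*; (1,2)=+0→XXOO/X.O.; (1,3)=+0→XXOO/X..O
ply 3, X at XXOO/XO.. | (1,2)=+0→XXOO/XOX.*; (1,3)=+0→XXOO/XO.X
ply 4, O at XXOO/XOX. | (1,3)=+0→XXOO/XOXO*
ply 5: XXOO/XOXO is terminal +0 (X); from X.OO/X... depth 6

PV length from [X.OO/X...]: 4 plies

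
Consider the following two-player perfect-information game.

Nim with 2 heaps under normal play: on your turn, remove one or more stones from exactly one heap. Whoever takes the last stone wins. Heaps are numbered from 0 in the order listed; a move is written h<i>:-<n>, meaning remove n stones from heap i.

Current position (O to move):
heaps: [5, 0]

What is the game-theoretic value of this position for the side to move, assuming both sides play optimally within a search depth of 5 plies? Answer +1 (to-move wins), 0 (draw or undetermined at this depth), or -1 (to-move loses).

value((5,0), O) = +1

ply 1, O at (5,0) | h0:-1=-1→(4,0); h0:-2=-1→(3,0); h0:-3=-1→(2,0); h0:-4=-1→(1,0); h0:-5=+1→(0,0)*
ply 2: (0,0) is terminal -1 (X); from (5,0) depth 5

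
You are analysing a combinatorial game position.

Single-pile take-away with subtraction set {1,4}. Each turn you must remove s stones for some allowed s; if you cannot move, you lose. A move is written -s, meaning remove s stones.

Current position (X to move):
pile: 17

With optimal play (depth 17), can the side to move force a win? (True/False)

X winning at [17]: False

p1 X@[17]: -1[16]-1* -4[13]-1
p2 O@[16]: -1[15]+1* -4[12]+1
p3 X@[15]: -1[14]-1* -4[11]-1
p4 O@[14]: -1[13]-1 -4[10]+1*
p5 X@[10]: -1[9]-1* -4[6]-1
p6 O@[9]: -1[8]-1 -4[5]+1*
p7 X@[5]: -1[4]-1* -4[1]-1
p8 O@[4]: -1[3]-1 -4[0]+1*
p9 X@[0] terminal -1; root [17] d17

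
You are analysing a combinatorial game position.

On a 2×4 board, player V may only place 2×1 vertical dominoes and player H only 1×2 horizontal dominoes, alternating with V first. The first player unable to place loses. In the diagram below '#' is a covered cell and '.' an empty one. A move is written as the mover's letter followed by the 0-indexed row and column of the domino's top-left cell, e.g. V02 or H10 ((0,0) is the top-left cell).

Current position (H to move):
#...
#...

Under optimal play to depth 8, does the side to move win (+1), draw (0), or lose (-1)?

ply 1, H at #.../#... | H01=+1→###./#...*; H02=+1→#.##/#...; H11=+1→#.../###.; H12=+1→#.../#.##
ply 2, V at ###./#... | V03=-1→####/#..#*
ply 3, H at ####/#..# | H11=+1→####/####*
ply 4: ####/#### is terminal -1 (V); from #.../#... depth 8

value(#.../#..., H) = +1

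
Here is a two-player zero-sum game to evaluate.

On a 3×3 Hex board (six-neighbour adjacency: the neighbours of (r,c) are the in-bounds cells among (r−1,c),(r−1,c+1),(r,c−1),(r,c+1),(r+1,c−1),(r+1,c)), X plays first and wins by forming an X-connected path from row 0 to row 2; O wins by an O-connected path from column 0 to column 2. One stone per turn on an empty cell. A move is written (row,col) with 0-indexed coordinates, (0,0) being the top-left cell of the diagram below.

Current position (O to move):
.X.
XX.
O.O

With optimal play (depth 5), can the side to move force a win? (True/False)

O winning at [.X./XX./O.O]: True

ply 1, O at .X./XX./O.O | (0,0)=-1→OX./XX./O.O; (0,2)=-1→.XO/XX./O.O; (1,2)=-1→.X./XXO/O.O; (2,1)=+1→.X./XX./OOO*
ply 2: .X./XX./OOO is terminal -1 (X); from .X./XX./O.O depth 5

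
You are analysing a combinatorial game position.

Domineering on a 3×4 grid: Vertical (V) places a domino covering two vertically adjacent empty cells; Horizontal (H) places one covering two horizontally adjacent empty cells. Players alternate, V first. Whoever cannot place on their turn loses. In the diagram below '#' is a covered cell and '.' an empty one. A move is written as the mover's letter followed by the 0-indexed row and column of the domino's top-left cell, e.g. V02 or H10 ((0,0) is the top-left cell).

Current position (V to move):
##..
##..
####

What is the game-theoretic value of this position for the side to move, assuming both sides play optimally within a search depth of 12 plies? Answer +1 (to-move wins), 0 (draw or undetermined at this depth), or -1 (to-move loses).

[##../##../####] V move#1: V02:+1/###./###./####*, V03:+1/##.#/##.#/####
[###./###./####] end (terminal -1, H#2); searched ##../##../#### to 12

value(##../##../####, V) = +1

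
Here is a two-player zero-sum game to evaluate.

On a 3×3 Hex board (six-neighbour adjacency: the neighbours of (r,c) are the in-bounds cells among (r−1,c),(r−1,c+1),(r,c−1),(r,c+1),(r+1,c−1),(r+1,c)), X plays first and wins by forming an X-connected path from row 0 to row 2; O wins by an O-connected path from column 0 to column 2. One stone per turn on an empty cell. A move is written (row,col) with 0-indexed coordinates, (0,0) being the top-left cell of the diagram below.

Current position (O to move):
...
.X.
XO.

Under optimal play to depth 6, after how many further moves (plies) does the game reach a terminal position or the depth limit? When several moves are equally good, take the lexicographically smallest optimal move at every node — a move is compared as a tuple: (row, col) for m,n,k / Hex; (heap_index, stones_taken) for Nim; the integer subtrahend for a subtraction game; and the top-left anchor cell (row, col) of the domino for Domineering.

p1 O@[.../.X./XO.]: (0,0)[O../.X./XO.]-1* (0,1)[.O./.X./XO.]-1 (0,2)[..O/.X./XO.]-1 (1,0)[.../OX./XO.]-1 (1,2)[.../.XO/XO.]-1 (2,2)[.../.X./XOO]-1
p2 X@[O../.X./XO.]: (0,1)[OX./.X./XO.]+1* (0,2)[O.X/.X./XO.]+1 (1,0)[O../XX./XO.]+1 (1,2)[O../.XX/XO.]+1 (2,2)[O../.X./XOX]+1
p3 O@[OX./.X./XO.] terminal -1; root [.../.X./XO.] d6

PV length from [.../.X./XO.]: 2 plies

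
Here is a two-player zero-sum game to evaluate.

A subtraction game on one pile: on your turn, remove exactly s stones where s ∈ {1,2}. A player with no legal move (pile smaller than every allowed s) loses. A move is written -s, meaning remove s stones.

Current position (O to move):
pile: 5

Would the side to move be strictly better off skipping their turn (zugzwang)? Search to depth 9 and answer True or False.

ply 1, O at 5 | -1=-1→4; -2=+1→3*
ply 2, X at 3 | -1=-1→2*; -2=-1→1
ply 3, O at 2 | -1=-1→1; -2=+1→0*
ply 4: 0 is terminal -1 (X); from 5 depth 9
suppose O passes — search the same position with X to move:
pass> ply 1, X at 5 | -1=-1→4; -2=+1→3*
pass> ply 2, O at 3 | -1=-1→2*; -2=-1→1
pass> ply 3, X at 2 | -1=-1→1; -2=+1→0*
pass> ply 4: 0 is terminal -1 (O); from 5 depth 9
for O: play +1, pass -1

zugzwang(5, O) = False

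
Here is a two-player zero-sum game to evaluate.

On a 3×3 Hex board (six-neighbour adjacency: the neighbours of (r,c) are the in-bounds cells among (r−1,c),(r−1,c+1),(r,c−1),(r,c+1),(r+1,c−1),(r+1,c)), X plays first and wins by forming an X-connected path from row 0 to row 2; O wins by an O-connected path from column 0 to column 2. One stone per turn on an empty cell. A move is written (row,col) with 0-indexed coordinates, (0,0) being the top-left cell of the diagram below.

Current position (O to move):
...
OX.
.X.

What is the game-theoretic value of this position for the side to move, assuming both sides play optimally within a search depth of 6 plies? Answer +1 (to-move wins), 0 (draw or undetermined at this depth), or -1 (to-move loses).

value(.../OX./.X., O) = -1

p1 O@[.../OX./.X.]: (0,0)[O../OX./.X.]-1* (0,1)[.O./OX./.X.]-1 (0,2)[..O/OX./.X.]-1 (1,2)[.../OXO/.X.]-1 (2,0)[.../OX./OX.]-1 (2,2)[.../OX./.XO]-1
p2 X@[O../OX./.X.]: (0,1)[OX./OX./.X.]+1* (0,2)[O.X/OX./.X.]+1 (1,2)[O../OXX/.X.]+1 (2,0)[O../OX./XX.]+1 (2,2)[O../OX./.XX]+1
p3 O@[OX./OX./.X.] terminal -1; root [.../OX./.X.] d6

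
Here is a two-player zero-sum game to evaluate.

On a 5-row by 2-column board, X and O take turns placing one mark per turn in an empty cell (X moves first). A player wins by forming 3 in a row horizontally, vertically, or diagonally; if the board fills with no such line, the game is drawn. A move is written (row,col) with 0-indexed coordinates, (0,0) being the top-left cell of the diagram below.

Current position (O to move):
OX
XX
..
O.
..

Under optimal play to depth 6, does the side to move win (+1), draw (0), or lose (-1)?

ply 1, O at OX/XX/../O./.. | (2,0)=-1→OX/XX/O./O./..; (2,1)=+0→OX/XX/.O/O./..*; (3,1)=-1→OX/XX/../OO/..; (4,0)=-1→OX/XX/../O./O.; (4,1)=-1→OX/XX/../O./.O
ply 2, X at OX/XX/.O/O./.. | (2,0)=+0→OX/XX/XO/O./..*; (3,1)=+0→OX/XX/.O/OX/..; (4,0)=+0→OX/XX/.O/O./X.; (4,1)=+0→OX/XX/.O/O./.X
ply 3, O at OX/XX/XO/O./.. | (3,1)=+0→OX/XX/XO/OO/..*; (4,0)=+0→OX/XX/XO/O./O.; (4,1)=+0→OX/XX/XO/O./.O
ply 4, X at OX/XX/XO/OO/.. | (4,0)=-1→OX/XX/XO/OO/X.; (4,1)=+0→OX/XX/XO/OO/.X*
ply 5, O at OX/XX/XO/OO/.X | (4,0)=+0→OX/XX/XO/OO/OX*
ply 6: OX/XX/XO/OO/OX is terminal +0 (X); from OX/XX/../O./.. depth 6

value(OX/XX/../O./.., O) = 0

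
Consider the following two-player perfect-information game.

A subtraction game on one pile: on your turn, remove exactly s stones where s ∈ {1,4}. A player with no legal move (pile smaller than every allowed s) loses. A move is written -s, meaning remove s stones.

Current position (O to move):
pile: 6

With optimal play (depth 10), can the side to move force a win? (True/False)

p1 O@[6]: -1[5]+1* -4[2]+1
p2 X@[5]: -1[4]-1* -4[1]-1
p3 O@[4]: -1[3]-1 -4[0]+1*
p4 X@[0] terminal -1; root [6] d10

O winning at [6]: True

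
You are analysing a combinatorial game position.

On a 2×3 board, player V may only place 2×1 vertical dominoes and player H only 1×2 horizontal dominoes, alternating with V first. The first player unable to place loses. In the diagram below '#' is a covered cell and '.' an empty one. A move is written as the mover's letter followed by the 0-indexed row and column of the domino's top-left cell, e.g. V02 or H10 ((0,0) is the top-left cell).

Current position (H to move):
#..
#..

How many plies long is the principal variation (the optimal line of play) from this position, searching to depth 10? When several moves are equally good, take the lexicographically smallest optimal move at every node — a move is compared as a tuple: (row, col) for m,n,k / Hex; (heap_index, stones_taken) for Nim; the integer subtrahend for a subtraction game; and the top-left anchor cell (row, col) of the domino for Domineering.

PV length from [#../#..]: 1 ply

[#../#..] H move#1: H01:+1/###/#..*, H11:+1/#../###
[###/#..] end (terminal -1, V#2); searched #../#.. to 10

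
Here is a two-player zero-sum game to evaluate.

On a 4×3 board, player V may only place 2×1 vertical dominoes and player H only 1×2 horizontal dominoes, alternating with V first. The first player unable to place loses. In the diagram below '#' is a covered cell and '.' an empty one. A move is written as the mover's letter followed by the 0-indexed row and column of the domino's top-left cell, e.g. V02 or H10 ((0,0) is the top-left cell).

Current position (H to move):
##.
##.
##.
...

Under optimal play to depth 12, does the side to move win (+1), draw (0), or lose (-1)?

value(##./##./##./..., H) = -1

[##./##./##./...] H move#1: H30:-1/##./##./##./##.*, H31:-1/##./##./##./.##
[##./##./##./##.] V move#2: V02:+1/###/###/##./##.*, V12:+1/##./###/###/##., V22:+1/##./##./###/###
[###/###/##./##.] end (terminal -1, H#3); searched ##./##./##./... to 12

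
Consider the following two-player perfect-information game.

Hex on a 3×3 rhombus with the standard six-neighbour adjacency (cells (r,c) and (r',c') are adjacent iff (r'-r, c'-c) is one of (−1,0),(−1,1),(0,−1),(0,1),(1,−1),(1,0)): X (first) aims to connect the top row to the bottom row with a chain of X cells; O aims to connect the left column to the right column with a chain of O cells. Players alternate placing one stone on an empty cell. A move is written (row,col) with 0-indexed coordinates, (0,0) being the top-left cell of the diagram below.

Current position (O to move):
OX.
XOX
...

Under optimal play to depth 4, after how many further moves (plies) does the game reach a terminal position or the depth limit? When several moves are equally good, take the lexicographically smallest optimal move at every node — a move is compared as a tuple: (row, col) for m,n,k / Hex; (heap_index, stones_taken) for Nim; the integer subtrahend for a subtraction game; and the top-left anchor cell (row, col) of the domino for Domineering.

PV length from [OX./XOX/...]: 2 plies

p1 O@[OX./XOX/...]: (0,2)[OXO/XOX/...]-1* (2,0)[OX./XOX/O..]-1 (2,1)[OX./XOX/.O.]-1 (2,2)[OX./XOX/..O]-1
p2 X@[OXO/XOX/...]: (2,0)[OXO/XOX/X..]+1* (2,1)[OXO/XOX/.X.]-1 (2,2)[OXO/XOX/..X]-1
p3 O@[OXO/XOX/X..] terminal -1; root [OX./XOX/...] d4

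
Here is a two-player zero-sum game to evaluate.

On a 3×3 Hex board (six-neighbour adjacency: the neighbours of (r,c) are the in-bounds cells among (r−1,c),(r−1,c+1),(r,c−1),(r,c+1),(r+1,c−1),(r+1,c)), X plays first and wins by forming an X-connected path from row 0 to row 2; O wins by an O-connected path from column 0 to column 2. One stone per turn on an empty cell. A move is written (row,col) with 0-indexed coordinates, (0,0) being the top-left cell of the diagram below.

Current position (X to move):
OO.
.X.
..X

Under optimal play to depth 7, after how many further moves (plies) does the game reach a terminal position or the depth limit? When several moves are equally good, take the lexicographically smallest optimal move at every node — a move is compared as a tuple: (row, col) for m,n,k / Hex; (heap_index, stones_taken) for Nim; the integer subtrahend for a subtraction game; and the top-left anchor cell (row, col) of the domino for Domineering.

PV length from [OO./.X./..X]: 3 plies

p1 X@[OO./.X./..X]: (0,2)[OOX/.X./..X]+1* (1,0)[OO./XX./..X]-1 (1,2)[OO./.XX/..X]-1 (2,0)[OO./.X./X.X]-1 (2,1)[OO./.X./.XX]-1
p2 O@[OOX/.X./..X]: (1,0)[OOX/OX./..X]-1* (1,2)[OOX/.XO/..X]-1 (2,0)[OOX/.X./O.X]-1 (2,1)[OOX/.X./.OX]-1
p3 X@[OOX/OX./..X]: (1,2)[OOX/OXX/..X]+1* (2,0)[OOX/OX./X.X]+1 (2,1)[OOX/OX./.XX]+1
p4 O@[OOX/OXX/..X] terminal -1; root [OO./.X./..X] d7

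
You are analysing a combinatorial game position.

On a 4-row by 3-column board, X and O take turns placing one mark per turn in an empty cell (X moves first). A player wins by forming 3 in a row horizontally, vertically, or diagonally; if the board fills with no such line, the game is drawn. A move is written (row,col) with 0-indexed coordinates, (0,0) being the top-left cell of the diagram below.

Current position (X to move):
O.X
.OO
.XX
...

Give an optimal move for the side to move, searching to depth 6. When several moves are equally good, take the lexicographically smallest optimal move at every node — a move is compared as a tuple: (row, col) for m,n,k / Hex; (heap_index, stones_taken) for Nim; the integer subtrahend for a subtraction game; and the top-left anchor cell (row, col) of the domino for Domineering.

X's best at [O.X/.OO/.XX/...]: (1,0)

ply 1, X at O.X/.OO/.XX/... | (0,1)=-1→OXX/.OO/.XX/...; (1,0)=+1→O.X/XOO/.XX/...*; (2,0)=+1→O.X/.OO/XXX/...; (3,0)=-1→O.X/.OO/.XX/X..; (3,1)=-1→O.X/.OO/.XX/.X.; (3,2)=-1→O.X/.OO/.XX/..X
ply 2, O at O.X/XOO/.XX/... | (0,1)=-1→OOX/XOO/.XX/...*; (2,0)=-1→O.X/XOO/OXX/...; (3,0)=-1→O.X/XOO/.XX/O..; (3,1)=-1→O.X/XOO/.XX/.O.; (3,2)=-1→O.X/XOO/.XX/..O
ply 3, X at OOX/XOO/.XX/... | (2,0)=+1→OOX/XOO/XXX/...*; (3,0)=+1→OOX/XOO/.XX/X..; (3,1)=+1→OOX/XOO/.XX/.X.; (3,2)=+1→OOX/XOO/.XX/..X
ply 4: OOX/XOO/XXX/... is terminal -1 (O); from O.X/.OO/.XX/... depth 6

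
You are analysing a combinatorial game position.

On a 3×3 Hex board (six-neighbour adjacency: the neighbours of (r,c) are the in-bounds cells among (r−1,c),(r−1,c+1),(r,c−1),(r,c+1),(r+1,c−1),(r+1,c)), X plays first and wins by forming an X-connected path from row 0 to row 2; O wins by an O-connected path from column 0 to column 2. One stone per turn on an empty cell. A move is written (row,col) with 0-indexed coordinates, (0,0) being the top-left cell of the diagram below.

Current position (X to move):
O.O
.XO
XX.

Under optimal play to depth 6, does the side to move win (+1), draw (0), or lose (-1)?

value(O.O/.XO/XX., X) = +1

ply 1, X at O.O/.XO/XX. | (0,1)=+1→OXO/.XO/XX.*; (1,0)=-1→O.O/XXO/XX.; (2,2)=-1→O.O/.XO/XXX
ply 2: OXO/.XO/XX. is terminal -1 (O); from O.O/.XO/XX. depth 6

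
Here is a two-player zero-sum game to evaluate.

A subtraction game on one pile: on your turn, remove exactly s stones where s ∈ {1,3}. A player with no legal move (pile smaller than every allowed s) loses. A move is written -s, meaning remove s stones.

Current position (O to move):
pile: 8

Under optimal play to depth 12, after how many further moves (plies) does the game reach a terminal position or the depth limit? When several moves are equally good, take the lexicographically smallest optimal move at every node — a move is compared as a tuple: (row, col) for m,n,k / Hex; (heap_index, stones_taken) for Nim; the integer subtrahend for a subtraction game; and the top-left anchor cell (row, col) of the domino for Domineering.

PV length from [8]: 8 plies

p1 O@[8]: -1[7]-1* -3[5]-1
p2 X@[7]: -1[6]+1* -3[4]+1
p3 O@[6]: -1[5]-1* -3[3]-1
p4 X@[5]: -1[4]+1* -3[2]+1
p5 O@[4]: -1[3]-1* -3[1]-1
p6 X@[3]: -1[2]+1* -3[0]+1
p7 O@[2]: -1[1]-1*
p8 X@[1]: -1[0]+1*
p9 O@[0] terminal -1; root [8] d12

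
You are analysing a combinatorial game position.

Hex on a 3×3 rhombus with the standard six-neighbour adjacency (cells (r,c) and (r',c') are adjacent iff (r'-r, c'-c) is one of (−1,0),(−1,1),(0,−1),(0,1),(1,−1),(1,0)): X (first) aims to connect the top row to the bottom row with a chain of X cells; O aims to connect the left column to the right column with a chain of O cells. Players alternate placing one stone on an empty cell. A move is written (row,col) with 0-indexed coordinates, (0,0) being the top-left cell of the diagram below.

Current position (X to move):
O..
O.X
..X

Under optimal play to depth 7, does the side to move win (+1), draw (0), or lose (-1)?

value(O../O.X/..X, X) = +1

ply 1, X at O../O.X/..X | (0,1)=+1→OX./O.X/..X*; (0,2)=+1→O.X/O.X/..X; (1,1)=+1→O../OXX/..X; (2,0)=-1→O../O.X/X.X; (2,1)=-1→O../O.X/.XX
ply 2, O at OX./O.X/..X | (0,2)=-1→OXO/O.X/..X*; (1,1)=-1→OX./OOX/..X; (2,0)=-1→OX./O.X/O.X; (2,1)=-1→OX./O.X/.OX
ply 3, X at OXO/O.X/..X | (1,1)=+1→OXO/OXX/..X*; (2,0)=-1→OXO/O.X/X.X; (2,1)=-1→OXO/O.X/.XX
ply 4: OXO/OXX/..X is terminal -1 (O); from O../O.X/..X depth 7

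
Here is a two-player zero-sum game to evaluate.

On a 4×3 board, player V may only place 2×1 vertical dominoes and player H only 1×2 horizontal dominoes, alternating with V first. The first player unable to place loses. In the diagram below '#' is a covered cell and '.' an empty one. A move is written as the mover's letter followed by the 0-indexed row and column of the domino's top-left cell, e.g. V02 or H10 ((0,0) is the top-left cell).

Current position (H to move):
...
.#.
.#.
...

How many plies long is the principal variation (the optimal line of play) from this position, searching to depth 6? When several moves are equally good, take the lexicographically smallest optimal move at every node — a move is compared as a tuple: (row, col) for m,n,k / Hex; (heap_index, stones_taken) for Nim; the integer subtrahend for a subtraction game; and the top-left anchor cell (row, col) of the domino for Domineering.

p1 H@[.../.#./.#./...]: H00[##./.#./.#./...]-1* H01[.##/.#./.#./...]-1 H30[.../.#./.#./##.]-1 H31[.../.#./.#./.##]-1
p2 V@[##./.#./.#./...]: V02[###/.##/.#./...]+1* V10[##./##./##./...]+1 V12[##./.##/.##/...]+1 V20[##./.#./##./#..]+1 V22[##./.#./.##/..#]+1
p3 H@[###/.##/.#./...]: H30[###/.##/.#./##.]-1* H31[###/.##/.#./.##]-1
p4 V@[###/.##/.#./##.]: V10[###/###/##./##.]+1* V22[###/.##/.##/###]+1
p5 H@[###/###/##./##.] terminal -1; root [.../.#./.#./...] d6

PV length from [.../.#./.#./...]: 4 plies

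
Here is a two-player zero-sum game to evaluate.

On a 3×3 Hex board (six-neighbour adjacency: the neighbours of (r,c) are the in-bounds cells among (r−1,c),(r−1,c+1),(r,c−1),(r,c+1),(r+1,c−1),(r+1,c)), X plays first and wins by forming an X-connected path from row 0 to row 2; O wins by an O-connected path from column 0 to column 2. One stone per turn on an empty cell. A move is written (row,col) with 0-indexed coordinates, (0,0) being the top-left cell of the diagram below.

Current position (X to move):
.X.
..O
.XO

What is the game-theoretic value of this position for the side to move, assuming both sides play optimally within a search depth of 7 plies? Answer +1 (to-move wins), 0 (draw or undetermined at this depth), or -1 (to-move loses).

value(.X./..O/.XO, X) = +1

ply 1, X at .X./..O/.XO | (0,0)=-1→XX./..O/.XO; (0,2)=-1→.XX/..O/.XO; (1,0)=+1→.X./X.O/.XO*; (1,1)=+1→.X./.XO/.XO; (2,0)=+1→.X./..O/XXO
ply 2, O at .X./X.O/.XO | (0,0)=-1→OX./X.O/.XO*; (0,2)=-1→.XO/X.O/.XO; (1,1)=-1→.X./XOO/.XO; (2,0)=-1→.X./X.O/OXO
ply 3, X at OX./X.O/.XO | (0,2)=+1→OXX/X.O/.XO*; (1,1)=+1→OX./XXO/.XO; (2,0)=+1→OX./X.O/XXO
ply 4, O at OXX/X.O/.XO | (1,1)=-1→OXX/XOO/.XO*; (2,0)=-1→OXX/X.O/OXO
ply 5, X at OXX/XOO/.XO | (2,0)=+1→OXX/XOO/XXO*
ply 6: OXX/XOO/XXO is terminal -1 (O); from .X./..O/.XO depth 7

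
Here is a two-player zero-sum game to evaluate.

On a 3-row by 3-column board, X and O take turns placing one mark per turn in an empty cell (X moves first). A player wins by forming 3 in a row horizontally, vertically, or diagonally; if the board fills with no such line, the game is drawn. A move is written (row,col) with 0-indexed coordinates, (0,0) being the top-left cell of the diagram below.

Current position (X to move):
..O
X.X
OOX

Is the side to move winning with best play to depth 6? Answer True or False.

X winning at [..O/X.X/OOX]: True

p1 X@[..O/X.X/OOX]: (0,0)[X.O/X.X/OOX]-1 (0,1)[.XO/X.X/OOX]-1 (1,1)[..O/XXX/OOX]+1*
p2 O@[..O/XXX/OOX] terminal -1; root [..O/X.X/OOX] d6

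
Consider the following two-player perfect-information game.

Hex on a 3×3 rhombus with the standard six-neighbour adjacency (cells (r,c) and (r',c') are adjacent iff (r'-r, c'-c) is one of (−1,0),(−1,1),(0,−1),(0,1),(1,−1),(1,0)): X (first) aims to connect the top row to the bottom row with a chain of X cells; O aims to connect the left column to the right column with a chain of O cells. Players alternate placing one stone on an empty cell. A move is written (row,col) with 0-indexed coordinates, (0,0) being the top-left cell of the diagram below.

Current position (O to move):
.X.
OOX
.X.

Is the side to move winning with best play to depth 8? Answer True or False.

p1 O@[.X./OOX/.X.]: (0,0)[OX./OOX/.X.]-1 (0,2)[.XO/OOX/.X.]+1* (2,0)[.X./OOX/OX.]-1 (2,2)[.X./OOX/.XO]-1
p2 X@[.XO/OOX/.X.] terminal -1; root [.X./OOX/.X.] d8

O winning at [.X./OOX/.X.]: True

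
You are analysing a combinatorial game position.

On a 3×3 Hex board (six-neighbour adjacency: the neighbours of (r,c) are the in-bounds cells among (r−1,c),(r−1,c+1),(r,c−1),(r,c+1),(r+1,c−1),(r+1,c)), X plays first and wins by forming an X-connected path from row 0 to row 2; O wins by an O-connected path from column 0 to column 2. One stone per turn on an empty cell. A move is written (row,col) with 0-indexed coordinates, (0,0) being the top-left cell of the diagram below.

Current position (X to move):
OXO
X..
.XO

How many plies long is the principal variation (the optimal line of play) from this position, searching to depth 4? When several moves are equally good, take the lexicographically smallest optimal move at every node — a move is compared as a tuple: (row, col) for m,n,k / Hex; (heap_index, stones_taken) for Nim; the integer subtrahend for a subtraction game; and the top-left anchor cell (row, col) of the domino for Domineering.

ply 1, X at OXO/X../.XO | (1,1)=+1→OXO/XX./.XO*; (1,2)=+1→OXO/X.X/.XO; (2,0)=+1→OXO/X../XXO
ply 2: OXO/XX./.XO is terminal -1 (O); from OXO/X../.XO depth 4

PV length from [OXO/X../.XO]: 1 ply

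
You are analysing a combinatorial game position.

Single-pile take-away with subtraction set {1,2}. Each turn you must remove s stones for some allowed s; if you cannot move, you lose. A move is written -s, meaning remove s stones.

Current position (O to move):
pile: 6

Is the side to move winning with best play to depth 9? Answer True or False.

O winning at [6]: False

p1 O@[6]: -1[5]-1* -2[4]-1
p2 X@[5]: -1[4]-1 -2[3]+1*
p3 O@[3]: -1[2]-1* -2[1]-1
p4 X@[2]: -1[1]-1 -2[0]+1*
p5 O@[0] terminal -1; root [6] d9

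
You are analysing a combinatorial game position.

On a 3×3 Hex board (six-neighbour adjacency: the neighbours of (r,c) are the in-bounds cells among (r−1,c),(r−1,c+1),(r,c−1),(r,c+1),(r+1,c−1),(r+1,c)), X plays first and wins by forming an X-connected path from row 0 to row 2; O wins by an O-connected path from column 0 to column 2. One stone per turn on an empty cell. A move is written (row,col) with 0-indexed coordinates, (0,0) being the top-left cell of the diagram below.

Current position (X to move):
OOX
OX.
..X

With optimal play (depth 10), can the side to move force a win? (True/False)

X winning at [OOX/OX./..X]: True

p1 X@[OOX/OX./..X]: (1,2)[OOX/OXX/..X]+1* (2,0)[OOX/OX./X.X]+1 (2,1)[OOX/OX./.XX]+1
p2 O@[OOX/OXX/..X] terminal -1; root [OOX/OX./..X] d10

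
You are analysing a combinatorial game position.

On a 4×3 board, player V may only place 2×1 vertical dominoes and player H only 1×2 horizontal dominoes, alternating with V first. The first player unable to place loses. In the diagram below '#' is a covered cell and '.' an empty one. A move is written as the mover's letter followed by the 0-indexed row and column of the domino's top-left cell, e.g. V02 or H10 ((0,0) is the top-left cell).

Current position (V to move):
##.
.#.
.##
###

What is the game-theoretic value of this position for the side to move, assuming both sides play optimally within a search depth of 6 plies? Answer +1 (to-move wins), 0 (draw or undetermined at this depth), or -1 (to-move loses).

[##./.#./.##/###] V move#1: V02:+1/###/.##/.##/###*, V10:+1/##./##./###/###
[###/.##/.##/###] end (terminal -1, H#2); searched ##./.#./.##/### to 6

value(##./.#./.##/###, V) = +1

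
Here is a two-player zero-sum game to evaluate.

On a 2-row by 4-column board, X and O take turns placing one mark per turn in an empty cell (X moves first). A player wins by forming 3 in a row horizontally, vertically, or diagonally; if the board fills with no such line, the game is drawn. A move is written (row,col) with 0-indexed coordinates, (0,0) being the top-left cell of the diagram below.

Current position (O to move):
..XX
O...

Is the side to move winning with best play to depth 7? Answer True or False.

[..XX/O...] O move#1: (0,0):-1/O.XX/O..., (0,1):+0/.OXX/O...*, (1,1):-1/..XX/OO.., (1,2):-1/..XX/O.O., (1,3):-1/..XX/O..O
[.OXX/O...] X move#2: (0,0):+0/XOXX/O...*, (1,1):+0/.OXX/OX.., (1,2):+0/.OXX/O.X., (1,3):+0/.OXX/O..X
[XOXX/O...] O move#3: (1,1):+0/XOXX/OO..*, (1,2):+0/XOXX/O.O., (1,3):+0/XOXX/O..O
[XOXX/OO..] X move#4: (1,2):+0/XOXX/OOX.*, (1,3):-1/XOXX/OO.X
[XOXX/OOX.] O move#5: (1,3):+0/XOXX/OOXO*
[XOXX/OOXO] end (terminal +0, X#6); searched ..XX/O... to 7

O winning at [..XX/O...]: False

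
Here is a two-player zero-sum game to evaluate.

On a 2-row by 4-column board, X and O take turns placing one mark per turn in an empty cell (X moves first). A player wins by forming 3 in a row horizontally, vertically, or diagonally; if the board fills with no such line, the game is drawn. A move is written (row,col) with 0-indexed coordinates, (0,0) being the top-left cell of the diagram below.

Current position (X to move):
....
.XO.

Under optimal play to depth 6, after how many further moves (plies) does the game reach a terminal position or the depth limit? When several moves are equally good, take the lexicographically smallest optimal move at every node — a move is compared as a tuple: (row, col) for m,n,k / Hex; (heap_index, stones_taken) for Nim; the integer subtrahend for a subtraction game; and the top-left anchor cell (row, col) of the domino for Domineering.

ply 1, X at ..../.XO. | (0,0)=+0→X.../.XO.*; (0,1)=+0→.X../.XO.; (0,2)=+0→..X./.XO.; (0,3)=+0→...X/.XO.; (1,0)=+0→..../XXO.; (1,3)=+0→..../.XOX
ply 2, O at X.../.XO. | (0,1)=+0→XO../.XO.*; (0,2)=+0→X.O./.XO.; (0,3)=+0→X..O/.XO.; (1,0)=+0→X.../OXO.; (1,3)=+0→X.../.XOO
ply 3, X at XO../.XO. | (0,2)=+0→XOX./.XO.*; (0,3)=+0→XO.X/.XO.; (1,0)=+0→XO../XXO.; (1,3)=+0→XO../.XOX
ply 4, O at XOX./.XO. | (0,3)=+0→XOXO/.XO.*; (1,0)=+0→XOX./OXO.; (1,3)=+0→XOX./.XOO
ply 5, X at XOXO/.XO. | (1,0)=+0→XOXO/XXO.*; (1,3)=+0→XOXO/.XOX
ply 6, O at XOXO/XXO. | (1,3)=+0→XOXO/XXOO*
ply 7: XOXO/XXOO is terminal +0 (X); from ..../.XO. depth 6

PV length from [..../.XO.]: 6 plies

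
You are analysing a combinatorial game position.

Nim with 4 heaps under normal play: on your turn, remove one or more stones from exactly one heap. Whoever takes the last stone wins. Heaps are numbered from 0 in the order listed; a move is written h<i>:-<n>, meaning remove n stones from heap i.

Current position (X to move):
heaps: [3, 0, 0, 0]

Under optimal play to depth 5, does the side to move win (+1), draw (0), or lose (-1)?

ply 1, X at (3,0,0,0) | h0:-1=-1→(2,0,0,0); h0:-2=-1→(1,0,0,0); h0:-3=+1→(0,0,0,0)*
ply 2: (0,0,0,0) is terminal -1 (O); from (3,0,0,0) depth 5

value((3,0,0,0), X) = +1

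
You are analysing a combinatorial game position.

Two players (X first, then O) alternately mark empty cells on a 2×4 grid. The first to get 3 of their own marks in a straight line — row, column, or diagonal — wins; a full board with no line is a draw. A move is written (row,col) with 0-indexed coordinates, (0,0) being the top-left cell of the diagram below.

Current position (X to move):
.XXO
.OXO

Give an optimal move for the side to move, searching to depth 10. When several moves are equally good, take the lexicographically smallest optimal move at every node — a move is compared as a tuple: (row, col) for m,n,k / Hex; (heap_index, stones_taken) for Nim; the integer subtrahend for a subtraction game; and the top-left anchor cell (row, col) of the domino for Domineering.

p1 X@[.XXO/.OXO]: (0,0)[XXXO/.OXO]+1* (1,0)[.XXO/XOXO]+0
p2 O@[XXXO/.OXO] terminal -1; root [.XXO/.OXO] d10

X's best at [.XXO/.OXO]: (0,0)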